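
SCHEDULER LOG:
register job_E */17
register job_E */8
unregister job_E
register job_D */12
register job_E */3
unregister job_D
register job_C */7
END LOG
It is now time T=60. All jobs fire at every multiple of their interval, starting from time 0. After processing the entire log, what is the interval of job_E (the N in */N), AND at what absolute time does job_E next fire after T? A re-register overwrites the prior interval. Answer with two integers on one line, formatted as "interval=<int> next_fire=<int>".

Answer: interval=3 next_fire=63

Derivation:
Op 1: register job_E */17 -> active={job_E:*/17}
Op 2: register job_E */8 -> active={job_E:*/8}
Op 3: unregister job_E -> active={}
Op 4: register job_D */12 -> active={job_D:*/12}
Op 5: register job_E */3 -> active={job_D:*/12, job_E:*/3}
Op 6: unregister job_D -> active={job_E:*/3}
Op 7: register job_C */7 -> active={job_C:*/7, job_E:*/3}
Final interval of job_E = 3
Next fire of job_E after T=60: (60//3+1)*3 = 63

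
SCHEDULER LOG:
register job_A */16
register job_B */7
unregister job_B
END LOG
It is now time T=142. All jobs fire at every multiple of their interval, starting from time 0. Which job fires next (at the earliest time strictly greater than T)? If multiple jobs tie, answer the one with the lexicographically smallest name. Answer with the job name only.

Answer: job_A

Derivation:
Op 1: register job_A */16 -> active={job_A:*/16}
Op 2: register job_B */7 -> active={job_A:*/16, job_B:*/7}
Op 3: unregister job_B -> active={job_A:*/16}
  job_A: interval 16, next fire after T=142 is 144
Earliest = 144, winner (lex tiebreak) = job_A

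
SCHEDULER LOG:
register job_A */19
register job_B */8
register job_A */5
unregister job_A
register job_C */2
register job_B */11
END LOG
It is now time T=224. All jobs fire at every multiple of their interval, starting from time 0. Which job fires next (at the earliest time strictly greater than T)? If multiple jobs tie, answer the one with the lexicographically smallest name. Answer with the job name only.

Op 1: register job_A */19 -> active={job_A:*/19}
Op 2: register job_B */8 -> active={job_A:*/19, job_B:*/8}
Op 3: register job_A */5 -> active={job_A:*/5, job_B:*/8}
Op 4: unregister job_A -> active={job_B:*/8}
Op 5: register job_C */2 -> active={job_B:*/8, job_C:*/2}
Op 6: register job_B */11 -> active={job_B:*/11, job_C:*/2}
  job_B: interval 11, next fire after T=224 is 231
  job_C: interval 2, next fire after T=224 is 226
Earliest = 226, winner (lex tiebreak) = job_C

Answer: job_C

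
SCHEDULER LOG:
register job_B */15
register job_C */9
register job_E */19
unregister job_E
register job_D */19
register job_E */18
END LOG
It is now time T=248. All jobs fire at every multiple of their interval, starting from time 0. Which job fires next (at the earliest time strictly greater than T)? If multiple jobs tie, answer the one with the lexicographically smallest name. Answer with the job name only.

Answer: job_C

Derivation:
Op 1: register job_B */15 -> active={job_B:*/15}
Op 2: register job_C */9 -> active={job_B:*/15, job_C:*/9}
Op 3: register job_E */19 -> active={job_B:*/15, job_C:*/9, job_E:*/19}
Op 4: unregister job_E -> active={job_B:*/15, job_C:*/9}
Op 5: register job_D */19 -> active={job_B:*/15, job_C:*/9, job_D:*/19}
Op 6: register job_E */18 -> active={job_B:*/15, job_C:*/9, job_D:*/19, job_E:*/18}
  job_B: interval 15, next fire after T=248 is 255
  job_C: interval 9, next fire after T=248 is 252
  job_D: interval 19, next fire after T=248 is 266
  job_E: interval 18, next fire after T=248 is 252
Earliest = 252, winner (lex tiebreak) = job_C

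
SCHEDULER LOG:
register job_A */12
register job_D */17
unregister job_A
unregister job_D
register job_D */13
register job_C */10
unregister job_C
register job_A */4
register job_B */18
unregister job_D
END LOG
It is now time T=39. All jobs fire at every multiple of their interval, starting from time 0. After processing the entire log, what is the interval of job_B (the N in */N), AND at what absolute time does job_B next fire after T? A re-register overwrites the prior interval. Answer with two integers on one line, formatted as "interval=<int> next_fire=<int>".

Answer: interval=18 next_fire=54

Derivation:
Op 1: register job_A */12 -> active={job_A:*/12}
Op 2: register job_D */17 -> active={job_A:*/12, job_D:*/17}
Op 3: unregister job_A -> active={job_D:*/17}
Op 4: unregister job_D -> active={}
Op 5: register job_D */13 -> active={job_D:*/13}
Op 6: register job_C */10 -> active={job_C:*/10, job_D:*/13}
Op 7: unregister job_C -> active={job_D:*/13}
Op 8: register job_A */4 -> active={job_A:*/4, job_D:*/13}
Op 9: register job_B */18 -> active={job_A:*/4, job_B:*/18, job_D:*/13}
Op 10: unregister job_D -> active={job_A:*/4, job_B:*/18}
Final interval of job_B = 18
Next fire of job_B after T=39: (39//18+1)*18 = 54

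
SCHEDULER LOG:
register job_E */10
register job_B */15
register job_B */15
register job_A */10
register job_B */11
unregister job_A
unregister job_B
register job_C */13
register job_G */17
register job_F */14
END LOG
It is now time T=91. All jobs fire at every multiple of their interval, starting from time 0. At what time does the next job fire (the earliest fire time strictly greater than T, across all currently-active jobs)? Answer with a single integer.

Answer: 98

Derivation:
Op 1: register job_E */10 -> active={job_E:*/10}
Op 2: register job_B */15 -> active={job_B:*/15, job_E:*/10}
Op 3: register job_B */15 -> active={job_B:*/15, job_E:*/10}
Op 4: register job_A */10 -> active={job_A:*/10, job_B:*/15, job_E:*/10}
Op 5: register job_B */11 -> active={job_A:*/10, job_B:*/11, job_E:*/10}
Op 6: unregister job_A -> active={job_B:*/11, job_E:*/10}
Op 7: unregister job_B -> active={job_E:*/10}
Op 8: register job_C */13 -> active={job_C:*/13, job_E:*/10}
Op 9: register job_G */17 -> active={job_C:*/13, job_E:*/10, job_G:*/17}
Op 10: register job_F */14 -> active={job_C:*/13, job_E:*/10, job_F:*/14, job_G:*/17}
  job_C: interval 13, next fire after T=91 is 104
  job_E: interval 10, next fire after T=91 is 100
  job_F: interval 14, next fire after T=91 is 98
  job_G: interval 17, next fire after T=91 is 102
Earliest fire time = 98 (job job_F)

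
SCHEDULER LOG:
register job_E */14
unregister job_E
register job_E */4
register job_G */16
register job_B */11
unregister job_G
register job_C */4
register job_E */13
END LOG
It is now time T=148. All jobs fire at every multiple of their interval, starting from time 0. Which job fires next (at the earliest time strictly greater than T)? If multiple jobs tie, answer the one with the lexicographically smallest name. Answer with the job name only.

Op 1: register job_E */14 -> active={job_E:*/14}
Op 2: unregister job_E -> active={}
Op 3: register job_E */4 -> active={job_E:*/4}
Op 4: register job_G */16 -> active={job_E:*/4, job_G:*/16}
Op 5: register job_B */11 -> active={job_B:*/11, job_E:*/4, job_G:*/16}
Op 6: unregister job_G -> active={job_B:*/11, job_E:*/4}
Op 7: register job_C */4 -> active={job_B:*/11, job_C:*/4, job_E:*/4}
Op 8: register job_E */13 -> active={job_B:*/11, job_C:*/4, job_E:*/13}
  job_B: interval 11, next fire after T=148 is 154
  job_C: interval 4, next fire after T=148 is 152
  job_E: interval 13, next fire after T=148 is 156
Earliest = 152, winner (lex tiebreak) = job_C

Answer: job_C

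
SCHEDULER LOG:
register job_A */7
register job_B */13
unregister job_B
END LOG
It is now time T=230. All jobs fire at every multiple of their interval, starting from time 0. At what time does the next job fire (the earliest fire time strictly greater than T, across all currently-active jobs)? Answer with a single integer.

Op 1: register job_A */7 -> active={job_A:*/7}
Op 2: register job_B */13 -> active={job_A:*/7, job_B:*/13}
Op 3: unregister job_B -> active={job_A:*/7}
  job_A: interval 7, next fire after T=230 is 231
Earliest fire time = 231 (job job_A)

Answer: 231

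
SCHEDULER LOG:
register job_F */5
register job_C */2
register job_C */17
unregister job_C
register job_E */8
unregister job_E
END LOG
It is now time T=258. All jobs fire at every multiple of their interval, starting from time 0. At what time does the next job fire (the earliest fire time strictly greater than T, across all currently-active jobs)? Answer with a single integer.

Op 1: register job_F */5 -> active={job_F:*/5}
Op 2: register job_C */2 -> active={job_C:*/2, job_F:*/5}
Op 3: register job_C */17 -> active={job_C:*/17, job_F:*/5}
Op 4: unregister job_C -> active={job_F:*/5}
Op 5: register job_E */8 -> active={job_E:*/8, job_F:*/5}
Op 6: unregister job_E -> active={job_F:*/5}
  job_F: interval 5, next fire after T=258 is 260
Earliest fire time = 260 (job job_F)

Answer: 260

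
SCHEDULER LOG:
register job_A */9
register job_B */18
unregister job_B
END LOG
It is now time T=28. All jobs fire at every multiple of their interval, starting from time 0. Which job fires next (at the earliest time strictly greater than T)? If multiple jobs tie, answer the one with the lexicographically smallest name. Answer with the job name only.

Op 1: register job_A */9 -> active={job_A:*/9}
Op 2: register job_B */18 -> active={job_A:*/9, job_B:*/18}
Op 3: unregister job_B -> active={job_A:*/9}
  job_A: interval 9, next fire after T=28 is 36
Earliest = 36, winner (lex tiebreak) = job_A

Answer: job_A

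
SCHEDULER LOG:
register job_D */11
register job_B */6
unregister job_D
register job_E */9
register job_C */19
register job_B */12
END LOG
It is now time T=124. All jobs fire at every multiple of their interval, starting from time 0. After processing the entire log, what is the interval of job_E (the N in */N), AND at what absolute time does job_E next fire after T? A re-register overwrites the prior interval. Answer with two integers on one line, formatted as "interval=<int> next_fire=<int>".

Answer: interval=9 next_fire=126

Derivation:
Op 1: register job_D */11 -> active={job_D:*/11}
Op 2: register job_B */6 -> active={job_B:*/6, job_D:*/11}
Op 3: unregister job_D -> active={job_B:*/6}
Op 4: register job_E */9 -> active={job_B:*/6, job_E:*/9}
Op 5: register job_C */19 -> active={job_B:*/6, job_C:*/19, job_E:*/9}
Op 6: register job_B */12 -> active={job_B:*/12, job_C:*/19, job_E:*/9}
Final interval of job_E = 9
Next fire of job_E after T=124: (124//9+1)*9 = 126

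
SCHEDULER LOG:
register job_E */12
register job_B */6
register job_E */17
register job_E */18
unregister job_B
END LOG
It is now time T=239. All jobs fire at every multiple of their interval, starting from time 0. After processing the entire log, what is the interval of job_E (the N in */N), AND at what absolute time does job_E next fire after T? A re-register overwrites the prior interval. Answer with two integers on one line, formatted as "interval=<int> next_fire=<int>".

Op 1: register job_E */12 -> active={job_E:*/12}
Op 2: register job_B */6 -> active={job_B:*/6, job_E:*/12}
Op 3: register job_E */17 -> active={job_B:*/6, job_E:*/17}
Op 4: register job_E */18 -> active={job_B:*/6, job_E:*/18}
Op 5: unregister job_B -> active={job_E:*/18}
Final interval of job_E = 18
Next fire of job_E after T=239: (239//18+1)*18 = 252

Answer: interval=18 next_fire=252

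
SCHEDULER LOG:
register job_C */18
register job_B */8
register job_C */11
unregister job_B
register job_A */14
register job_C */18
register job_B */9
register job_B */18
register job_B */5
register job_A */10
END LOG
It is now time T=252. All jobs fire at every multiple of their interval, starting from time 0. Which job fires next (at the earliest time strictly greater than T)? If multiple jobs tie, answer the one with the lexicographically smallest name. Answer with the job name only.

Op 1: register job_C */18 -> active={job_C:*/18}
Op 2: register job_B */8 -> active={job_B:*/8, job_C:*/18}
Op 3: register job_C */11 -> active={job_B:*/8, job_C:*/11}
Op 4: unregister job_B -> active={job_C:*/11}
Op 5: register job_A */14 -> active={job_A:*/14, job_C:*/11}
Op 6: register job_C */18 -> active={job_A:*/14, job_C:*/18}
Op 7: register job_B */9 -> active={job_A:*/14, job_B:*/9, job_C:*/18}
Op 8: register job_B */18 -> active={job_A:*/14, job_B:*/18, job_C:*/18}
Op 9: register job_B */5 -> active={job_A:*/14, job_B:*/5, job_C:*/18}
Op 10: register job_A */10 -> active={job_A:*/10, job_B:*/5, job_C:*/18}
  job_A: interval 10, next fire after T=252 is 260
  job_B: interval 5, next fire after T=252 is 255
  job_C: interval 18, next fire after T=252 is 270
Earliest = 255, winner (lex tiebreak) = job_B

Answer: job_B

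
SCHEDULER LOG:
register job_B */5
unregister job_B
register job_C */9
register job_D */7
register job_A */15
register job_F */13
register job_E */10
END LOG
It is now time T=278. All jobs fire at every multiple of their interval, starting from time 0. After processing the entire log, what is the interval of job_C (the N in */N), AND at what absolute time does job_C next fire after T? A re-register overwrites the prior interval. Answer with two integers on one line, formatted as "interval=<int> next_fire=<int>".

Answer: interval=9 next_fire=279

Derivation:
Op 1: register job_B */5 -> active={job_B:*/5}
Op 2: unregister job_B -> active={}
Op 3: register job_C */9 -> active={job_C:*/9}
Op 4: register job_D */7 -> active={job_C:*/9, job_D:*/7}
Op 5: register job_A */15 -> active={job_A:*/15, job_C:*/9, job_D:*/7}
Op 6: register job_F */13 -> active={job_A:*/15, job_C:*/9, job_D:*/7, job_F:*/13}
Op 7: register job_E */10 -> active={job_A:*/15, job_C:*/9, job_D:*/7, job_E:*/10, job_F:*/13}
Final interval of job_C = 9
Next fire of job_C after T=278: (278//9+1)*9 = 279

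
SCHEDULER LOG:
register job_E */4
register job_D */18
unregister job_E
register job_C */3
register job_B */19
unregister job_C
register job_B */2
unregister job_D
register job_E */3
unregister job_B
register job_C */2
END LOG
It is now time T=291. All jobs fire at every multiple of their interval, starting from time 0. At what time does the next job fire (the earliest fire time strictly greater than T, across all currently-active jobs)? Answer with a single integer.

Op 1: register job_E */4 -> active={job_E:*/4}
Op 2: register job_D */18 -> active={job_D:*/18, job_E:*/4}
Op 3: unregister job_E -> active={job_D:*/18}
Op 4: register job_C */3 -> active={job_C:*/3, job_D:*/18}
Op 5: register job_B */19 -> active={job_B:*/19, job_C:*/3, job_D:*/18}
Op 6: unregister job_C -> active={job_B:*/19, job_D:*/18}
Op 7: register job_B */2 -> active={job_B:*/2, job_D:*/18}
Op 8: unregister job_D -> active={job_B:*/2}
Op 9: register job_E */3 -> active={job_B:*/2, job_E:*/3}
Op 10: unregister job_B -> active={job_E:*/3}
Op 11: register job_C */2 -> active={job_C:*/2, job_E:*/3}
  job_C: interval 2, next fire after T=291 is 292
  job_E: interval 3, next fire after T=291 is 294
Earliest fire time = 292 (job job_C)

Answer: 292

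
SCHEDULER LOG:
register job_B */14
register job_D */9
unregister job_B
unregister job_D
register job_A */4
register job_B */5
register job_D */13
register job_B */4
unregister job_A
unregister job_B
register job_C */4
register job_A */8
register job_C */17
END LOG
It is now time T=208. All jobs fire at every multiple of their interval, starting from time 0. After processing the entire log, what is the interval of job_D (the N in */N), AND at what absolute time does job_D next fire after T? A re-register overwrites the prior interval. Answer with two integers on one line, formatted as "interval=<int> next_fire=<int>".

Op 1: register job_B */14 -> active={job_B:*/14}
Op 2: register job_D */9 -> active={job_B:*/14, job_D:*/9}
Op 3: unregister job_B -> active={job_D:*/9}
Op 4: unregister job_D -> active={}
Op 5: register job_A */4 -> active={job_A:*/4}
Op 6: register job_B */5 -> active={job_A:*/4, job_B:*/5}
Op 7: register job_D */13 -> active={job_A:*/4, job_B:*/5, job_D:*/13}
Op 8: register job_B */4 -> active={job_A:*/4, job_B:*/4, job_D:*/13}
Op 9: unregister job_A -> active={job_B:*/4, job_D:*/13}
Op 10: unregister job_B -> active={job_D:*/13}
Op 11: register job_C */4 -> active={job_C:*/4, job_D:*/13}
Op 12: register job_A */8 -> active={job_A:*/8, job_C:*/4, job_D:*/13}
Op 13: register job_C */17 -> active={job_A:*/8, job_C:*/17, job_D:*/13}
Final interval of job_D = 13
Next fire of job_D after T=208: (208//13+1)*13 = 221

Answer: interval=13 next_fire=221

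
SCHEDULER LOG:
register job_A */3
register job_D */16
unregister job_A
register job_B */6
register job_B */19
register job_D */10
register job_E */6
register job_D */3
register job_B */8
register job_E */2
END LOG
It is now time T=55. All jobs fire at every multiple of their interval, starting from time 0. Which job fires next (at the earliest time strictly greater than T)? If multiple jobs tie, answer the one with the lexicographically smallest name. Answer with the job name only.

Op 1: register job_A */3 -> active={job_A:*/3}
Op 2: register job_D */16 -> active={job_A:*/3, job_D:*/16}
Op 3: unregister job_A -> active={job_D:*/16}
Op 4: register job_B */6 -> active={job_B:*/6, job_D:*/16}
Op 5: register job_B */19 -> active={job_B:*/19, job_D:*/16}
Op 6: register job_D */10 -> active={job_B:*/19, job_D:*/10}
Op 7: register job_E */6 -> active={job_B:*/19, job_D:*/10, job_E:*/6}
Op 8: register job_D */3 -> active={job_B:*/19, job_D:*/3, job_E:*/6}
Op 9: register job_B */8 -> active={job_B:*/8, job_D:*/3, job_E:*/6}
Op 10: register job_E */2 -> active={job_B:*/8, job_D:*/3, job_E:*/2}
  job_B: interval 8, next fire after T=55 is 56
  job_D: interval 3, next fire after T=55 is 57
  job_E: interval 2, next fire after T=55 is 56
Earliest = 56, winner (lex tiebreak) = job_B

Answer: job_B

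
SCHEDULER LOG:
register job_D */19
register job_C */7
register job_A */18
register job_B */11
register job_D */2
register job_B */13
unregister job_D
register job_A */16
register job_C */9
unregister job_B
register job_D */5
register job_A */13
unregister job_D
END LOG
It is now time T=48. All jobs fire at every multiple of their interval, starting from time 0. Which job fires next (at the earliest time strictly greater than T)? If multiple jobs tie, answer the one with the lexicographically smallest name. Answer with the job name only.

Answer: job_A

Derivation:
Op 1: register job_D */19 -> active={job_D:*/19}
Op 2: register job_C */7 -> active={job_C:*/7, job_D:*/19}
Op 3: register job_A */18 -> active={job_A:*/18, job_C:*/7, job_D:*/19}
Op 4: register job_B */11 -> active={job_A:*/18, job_B:*/11, job_C:*/7, job_D:*/19}
Op 5: register job_D */2 -> active={job_A:*/18, job_B:*/11, job_C:*/7, job_D:*/2}
Op 6: register job_B */13 -> active={job_A:*/18, job_B:*/13, job_C:*/7, job_D:*/2}
Op 7: unregister job_D -> active={job_A:*/18, job_B:*/13, job_C:*/7}
Op 8: register job_A */16 -> active={job_A:*/16, job_B:*/13, job_C:*/7}
Op 9: register job_C */9 -> active={job_A:*/16, job_B:*/13, job_C:*/9}
Op 10: unregister job_B -> active={job_A:*/16, job_C:*/9}
Op 11: register job_D */5 -> active={job_A:*/16, job_C:*/9, job_D:*/5}
Op 12: register job_A */13 -> active={job_A:*/13, job_C:*/9, job_D:*/5}
Op 13: unregister job_D -> active={job_A:*/13, job_C:*/9}
  job_A: interval 13, next fire after T=48 is 52
  job_C: interval 9, next fire after T=48 is 54
Earliest = 52, winner (lex tiebreak) = job_A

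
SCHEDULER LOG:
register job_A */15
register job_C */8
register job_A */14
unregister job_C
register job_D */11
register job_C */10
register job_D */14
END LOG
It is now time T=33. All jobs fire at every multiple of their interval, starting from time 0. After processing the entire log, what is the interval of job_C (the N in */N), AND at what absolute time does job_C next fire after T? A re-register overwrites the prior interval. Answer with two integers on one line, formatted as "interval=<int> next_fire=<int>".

Answer: interval=10 next_fire=40

Derivation:
Op 1: register job_A */15 -> active={job_A:*/15}
Op 2: register job_C */8 -> active={job_A:*/15, job_C:*/8}
Op 3: register job_A */14 -> active={job_A:*/14, job_C:*/8}
Op 4: unregister job_C -> active={job_A:*/14}
Op 5: register job_D */11 -> active={job_A:*/14, job_D:*/11}
Op 6: register job_C */10 -> active={job_A:*/14, job_C:*/10, job_D:*/11}
Op 7: register job_D */14 -> active={job_A:*/14, job_C:*/10, job_D:*/14}
Final interval of job_C = 10
Next fire of job_C after T=33: (33//10+1)*10 = 40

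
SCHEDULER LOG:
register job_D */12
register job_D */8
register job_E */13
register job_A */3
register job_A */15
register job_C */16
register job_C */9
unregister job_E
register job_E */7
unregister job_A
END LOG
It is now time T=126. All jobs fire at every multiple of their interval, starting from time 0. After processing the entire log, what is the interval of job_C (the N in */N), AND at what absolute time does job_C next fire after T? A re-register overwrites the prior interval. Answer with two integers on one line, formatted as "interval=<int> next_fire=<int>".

Answer: interval=9 next_fire=135

Derivation:
Op 1: register job_D */12 -> active={job_D:*/12}
Op 2: register job_D */8 -> active={job_D:*/8}
Op 3: register job_E */13 -> active={job_D:*/8, job_E:*/13}
Op 4: register job_A */3 -> active={job_A:*/3, job_D:*/8, job_E:*/13}
Op 5: register job_A */15 -> active={job_A:*/15, job_D:*/8, job_E:*/13}
Op 6: register job_C */16 -> active={job_A:*/15, job_C:*/16, job_D:*/8, job_E:*/13}
Op 7: register job_C */9 -> active={job_A:*/15, job_C:*/9, job_D:*/8, job_E:*/13}
Op 8: unregister job_E -> active={job_A:*/15, job_C:*/9, job_D:*/8}
Op 9: register job_E */7 -> active={job_A:*/15, job_C:*/9, job_D:*/8, job_E:*/7}
Op 10: unregister job_A -> active={job_C:*/9, job_D:*/8, job_E:*/7}
Final interval of job_C = 9
Next fire of job_C after T=126: (126//9+1)*9 = 135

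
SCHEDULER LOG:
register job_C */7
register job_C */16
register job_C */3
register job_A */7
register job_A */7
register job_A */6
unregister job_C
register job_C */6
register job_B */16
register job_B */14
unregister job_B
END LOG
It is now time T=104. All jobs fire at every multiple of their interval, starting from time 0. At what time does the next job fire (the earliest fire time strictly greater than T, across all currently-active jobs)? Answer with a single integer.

Op 1: register job_C */7 -> active={job_C:*/7}
Op 2: register job_C */16 -> active={job_C:*/16}
Op 3: register job_C */3 -> active={job_C:*/3}
Op 4: register job_A */7 -> active={job_A:*/7, job_C:*/3}
Op 5: register job_A */7 -> active={job_A:*/7, job_C:*/3}
Op 6: register job_A */6 -> active={job_A:*/6, job_C:*/3}
Op 7: unregister job_C -> active={job_A:*/6}
Op 8: register job_C */6 -> active={job_A:*/6, job_C:*/6}
Op 9: register job_B */16 -> active={job_A:*/6, job_B:*/16, job_C:*/6}
Op 10: register job_B */14 -> active={job_A:*/6, job_B:*/14, job_C:*/6}
Op 11: unregister job_B -> active={job_A:*/6, job_C:*/6}
  job_A: interval 6, next fire after T=104 is 108
  job_C: interval 6, next fire after T=104 is 108
Earliest fire time = 108 (job job_A)

Answer: 108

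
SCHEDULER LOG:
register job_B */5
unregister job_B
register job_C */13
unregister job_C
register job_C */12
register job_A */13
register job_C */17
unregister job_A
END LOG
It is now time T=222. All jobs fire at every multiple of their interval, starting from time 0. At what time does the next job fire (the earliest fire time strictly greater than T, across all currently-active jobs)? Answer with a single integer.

Op 1: register job_B */5 -> active={job_B:*/5}
Op 2: unregister job_B -> active={}
Op 3: register job_C */13 -> active={job_C:*/13}
Op 4: unregister job_C -> active={}
Op 5: register job_C */12 -> active={job_C:*/12}
Op 6: register job_A */13 -> active={job_A:*/13, job_C:*/12}
Op 7: register job_C */17 -> active={job_A:*/13, job_C:*/17}
Op 8: unregister job_A -> active={job_C:*/17}
  job_C: interval 17, next fire after T=222 is 238
Earliest fire time = 238 (job job_C)

Answer: 238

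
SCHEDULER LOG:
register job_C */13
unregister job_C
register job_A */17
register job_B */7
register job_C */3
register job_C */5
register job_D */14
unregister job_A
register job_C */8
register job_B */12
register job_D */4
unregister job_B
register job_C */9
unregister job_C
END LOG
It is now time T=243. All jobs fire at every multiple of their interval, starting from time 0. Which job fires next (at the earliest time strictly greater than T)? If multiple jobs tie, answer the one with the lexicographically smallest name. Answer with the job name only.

Answer: job_D

Derivation:
Op 1: register job_C */13 -> active={job_C:*/13}
Op 2: unregister job_C -> active={}
Op 3: register job_A */17 -> active={job_A:*/17}
Op 4: register job_B */7 -> active={job_A:*/17, job_B:*/7}
Op 5: register job_C */3 -> active={job_A:*/17, job_B:*/7, job_C:*/3}
Op 6: register job_C */5 -> active={job_A:*/17, job_B:*/7, job_C:*/5}
Op 7: register job_D */14 -> active={job_A:*/17, job_B:*/7, job_C:*/5, job_D:*/14}
Op 8: unregister job_A -> active={job_B:*/7, job_C:*/5, job_D:*/14}
Op 9: register job_C */8 -> active={job_B:*/7, job_C:*/8, job_D:*/14}
Op 10: register job_B */12 -> active={job_B:*/12, job_C:*/8, job_D:*/14}
Op 11: register job_D */4 -> active={job_B:*/12, job_C:*/8, job_D:*/4}
Op 12: unregister job_B -> active={job_C:*/8, job_D:*/4}
Op 13: register job_C */9 -> active={job_C:*/9, job_D:*/4}
Op 14: unregister job_C -> active={job_D:*/4}
  job_D: interval 4, next fire after T=243 is 244
Earliest = 244, winner (lex tiebreak) = job_D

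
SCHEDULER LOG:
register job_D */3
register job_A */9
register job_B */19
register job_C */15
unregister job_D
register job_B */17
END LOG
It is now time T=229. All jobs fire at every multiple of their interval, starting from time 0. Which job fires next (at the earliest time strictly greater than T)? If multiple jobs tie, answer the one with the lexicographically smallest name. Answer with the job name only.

Op 1: register job_D */3 -> active={job_D:*/3}
Op 2: register job_A */9 -> active={job_A:*/9, job_D:*/3}
Op 3: register job_B */19 -> active={job_A:*/9, job_B:*/19, job_D:*/3}
Op 4: register job_C */15 -> active={job_A:*/9, job_B:*/19, job_C:*/15, job_D:*/3}
Op 5: unregister job_D -> active={job_A:*/9, job_B:*/19, job_C:*/15}
Op 6: register job_B */17 -> active={job_A:*/9, job_B:*/17, job_C:*/15}
  job_A: interval 9, next fire after T=229 is 234
  job_B: interval 17, next fire after T=229 is 238
  job_C: interval 15, next fire after T=229 is 240
Earliest = 234, winner (lex tiebreak) = job_A

Answer: job_A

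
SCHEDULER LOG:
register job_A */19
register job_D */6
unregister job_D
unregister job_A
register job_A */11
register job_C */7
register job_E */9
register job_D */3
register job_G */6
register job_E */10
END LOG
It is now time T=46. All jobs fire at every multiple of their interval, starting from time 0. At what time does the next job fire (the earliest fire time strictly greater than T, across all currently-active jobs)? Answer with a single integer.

Answer: 48

Derivation:
Op 1: register job_A */19 -> active={job_A:*/19}
Op 2: register job_D */6 -> active={job_A:*/19, job_D:*/6}
Op 3: unregister job_D -> active={job_A:*/19}
Op 4: unregister job_A -> active={}
Op 5: register job_A */11 -> active={job_A:*/11}
Op 6: register job_C */7 -> active={job_A:*/11, job_C:*/7}
Op 7: register job_E */9 -> active={job_A:*/11, job_C:*/7, job_E:*/9}
Op 8: register job_D */3 -> active={job_A:*/11, job_C:*/7, job_D:*/3, job_E:*/9}
Op 9: register job_G */6 -> active={job_A:*/11, job_C:*/7, job_D:*/3, job_E:*/9, job_G:*/6}
Op 10: register job_E */10 -> active={job_A:*/11, job_C:*/7, job_D:*/3, job_E:*/10, job_G:*/6}
  job_A: interval 11, next fire after T=46 is 55
  job_C: interval 7, next fire after T=46 is 49
  job_D: interval 3, next fire after T=46 is 48
  job_E: interval 10, next fire after T=46 is 50
  job_G: interval 6, next fire after T=46 is 48
Earliest fire time = 48 (job job_D)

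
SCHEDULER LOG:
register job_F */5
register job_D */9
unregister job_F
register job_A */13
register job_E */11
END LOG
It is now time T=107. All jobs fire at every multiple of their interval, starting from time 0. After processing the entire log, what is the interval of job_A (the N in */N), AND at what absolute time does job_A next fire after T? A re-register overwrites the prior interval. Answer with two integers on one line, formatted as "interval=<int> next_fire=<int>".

Answer: interval=13 next_fire=117

Derivation:
Op 1: register job_F */5 -> active={job_F:*/5}
Op 2: register job_D */9 -> active={job_D:*/9, job_F:*/5}
Op 3: unregister job_F -> active={job_D:*/9}
Op 4: register job_A */13 -> active={job_A:*/13, job_D:*/9}
Op 5: register job_E */11 -> active={job_A:*/13, job_D:*/9, job_E:*/11}
Final interval of job_A = 13
Next fire of job_A after T=107: (107//13+1)*13 = 117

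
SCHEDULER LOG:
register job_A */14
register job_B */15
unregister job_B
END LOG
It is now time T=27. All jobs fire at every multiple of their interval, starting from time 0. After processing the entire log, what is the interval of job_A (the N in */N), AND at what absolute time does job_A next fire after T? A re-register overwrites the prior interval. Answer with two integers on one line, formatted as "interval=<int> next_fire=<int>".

Op 1: register job_A */14 -> active={job_A:*/14}
Op 2: register job_B */15 -> active={job_A:*/14, job_B:*/15}
Op 3: unregister job_B -> active={job_A:*/14}
Final interval of job_A = 14
Next fire of job_A after T=27: (27//14+1)*14 = 28

Answer: interval=14 next_fire=28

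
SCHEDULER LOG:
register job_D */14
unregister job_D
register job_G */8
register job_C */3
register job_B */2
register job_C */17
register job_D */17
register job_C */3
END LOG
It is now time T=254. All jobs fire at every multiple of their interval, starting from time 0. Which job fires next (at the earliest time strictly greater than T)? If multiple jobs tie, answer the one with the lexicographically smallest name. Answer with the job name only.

Op 1: register job_D */14 -> active={job_D:*/14}
Op 2: unregister job_D -> active={}
Op 3: register job_G */8 -> active={job_G:*/8}
Op 4: register job_C */3 -> active={job_C:*/3, job_G:*/8}
Op 5: register job_B */2 -> active={job_B:*/2, job_C:*/3, job_G:*/8}
Op 6: register job_C */17 -> active={job_B:*/2, job_C:*/17, job_G:*/8}
Op 7: register job_D */17 -> active={job_B:*/2, job_C:*/17, job_D:*/17, job_G:*/8}
Op 8: register job_C */3 -> active={job_B:*/2, job_C:*/3, job_D:*/17, job_G:*/8}
  job_B: interval 2, next fire after T=254 is 256
  job_C: interval 3, next fire after T=254 is 255
  job_D: interval 17, next fire after T=254 is 255
  job_G: interval 8, next fire after T=254 is 256
Earliest = 255, winner (lex tiebreak) = job_C

Answer: job_C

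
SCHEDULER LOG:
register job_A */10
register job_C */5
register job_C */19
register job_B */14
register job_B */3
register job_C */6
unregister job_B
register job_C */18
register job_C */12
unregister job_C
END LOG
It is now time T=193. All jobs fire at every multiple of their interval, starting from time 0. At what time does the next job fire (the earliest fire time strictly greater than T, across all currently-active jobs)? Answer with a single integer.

Answer: 200

Derivation:
Op 1: register job_A */10 -> active={job_A:*/10}
Op 2: register job_C */5 -> active={job_A:*/10, job_C:*/5}
Op 3: register job_C */19 -> active={job_A:*/10, job_C:*/19}
Op 4: register job_B */14 -> active={job_A:*/10, job_B:*/14, job_C:*/19}
Op 5: register job_B */3 -> active={job_A:*/10, job_B:*/3, job_C:*/19}
Op 6: register job_C */6 -> active={job_A:*/10, job_B:*/3, job_C:*/6}
Op 7: unregister job_B -> active={job_A:*/10, job_C:*/6}
Op 8: register job_C */18 -> active={job_A:*/10, job_C:*/18}
Op 9: register job_C */12 -> active={job_A:*/10, job_C:*/12}
Op 10: unregister job_C -> active={job_A:*/10}
  job_A: interval 10, next fire after T=193 is 200
Earliest fire time = 200 (job job_A)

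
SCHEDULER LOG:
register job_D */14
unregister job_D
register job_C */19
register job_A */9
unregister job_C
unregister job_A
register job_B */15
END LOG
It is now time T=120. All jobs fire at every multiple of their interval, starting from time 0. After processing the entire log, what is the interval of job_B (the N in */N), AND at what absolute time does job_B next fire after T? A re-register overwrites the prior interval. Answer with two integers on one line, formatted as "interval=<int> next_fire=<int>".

Op 1: register job_D */14 -> active={job_D:*/14}
Op 2: unregister job_D -> active={}
Op 3: register job_C */19 -> active={job_C:*/19}
Op 4: register job_A */9 -> active={job_A:*/9, job_C:*/19}
Op 5: unregister job_C -> active={job_A:*/9}
Op 6: unregister job_A -> active={}
Op 7: register job_B */15 -> active={job_B:*/15}
Final interval of job_B = 15
Next fire of job_B after T=120: (120//15+1)*15 = 135

Answer: interval=15 next_fire=135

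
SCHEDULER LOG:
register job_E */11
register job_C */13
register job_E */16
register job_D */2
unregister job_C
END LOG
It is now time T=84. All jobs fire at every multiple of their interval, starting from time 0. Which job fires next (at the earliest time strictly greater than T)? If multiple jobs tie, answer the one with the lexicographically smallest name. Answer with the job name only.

Op 1: register job_E */11 -> active={job_E:*/11}
Op 2: register job_C */13 -> active={job_C:*/13, job_E:*/11}
Op 3: register job_E */16 -> active={job_C:*/13, job_E:*/16}
Op 4: register job_D */2 -> active={job_C:*/13, job_D:*/2, job_E:*/16}
Op 5: unregister job_C -> active={job_D:*/2, job_E:*/16}
  job_D: interval 2, next fire after T=84 is 86
  job_E: interval 16, next fire after T=84 is 96
Earliest = 86, winner (lex tiebreak) = job_D

Answer: job_D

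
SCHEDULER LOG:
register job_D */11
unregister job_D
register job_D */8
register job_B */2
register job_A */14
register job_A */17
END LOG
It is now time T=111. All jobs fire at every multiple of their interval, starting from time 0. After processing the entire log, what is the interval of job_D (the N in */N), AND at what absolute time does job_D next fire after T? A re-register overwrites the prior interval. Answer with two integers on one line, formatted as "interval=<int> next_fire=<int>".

Answer: interval=8 next_fire=112

Derivation:
Op 1: register job_D */11 -> active={job_D:*/11}
Op 2: unregister job_D -> active={}
Op 3: register job_D */8 -> active={job_D:*/8}
Op 4: register job_B */2 -> active={job_B:*/2, job_D:*/8}
Op 5: register job_A */14 -> active={job_A:*/14, job_B:*/2, job_D:*/8}
Op 6: register job_A */17 -> active={job_A:*/17, job_B:*/2, job_D:*/8}
Final interval of job_D = 8
Next fire of job_D after T=111: (111//8+1)*8 = 112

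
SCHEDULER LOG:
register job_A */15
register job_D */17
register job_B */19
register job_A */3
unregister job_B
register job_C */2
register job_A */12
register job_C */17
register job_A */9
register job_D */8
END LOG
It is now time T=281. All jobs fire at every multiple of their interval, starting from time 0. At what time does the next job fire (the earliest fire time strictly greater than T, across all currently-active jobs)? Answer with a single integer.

Answer: 288

Derivation:
Op 1: register job_A */15 -> active={job_A:*/15}
Op 2: register job_D */17 -> active={job_A:*/15, job_D:*/17}
Op 3: register job_B */19 -> active={job_A:*/15, job_B:*/19, job_D:*/17}
Op 4: register job_A */3 -> active={job_A:*/3, job_B:*/19, job_D:*/17}
Op 5: unregister job_B -> active={job_A:*/3, job_D:*/17}
Op 6: register job_C */2 -> active={job_A:*/3, job_C:*/2, job_D:*/17}
Op 7: register job_A */12 -> active={job_A:*/12, job_C:*/2, job_D:*/17}
Op 8: register job_C */17 -> active={job_A:*/12, job_C:*/17, job_D:*/17}
Op 9: register job_A */9 -> active={job_A:*/9, job_C:*/17, job_D:*/17}
Op 10: register job_D */8 -> active={job_A:*/9, job_C:*/17, job_D:*/8}
  job_A: interval 9, next fire after T=281 is 288
  job_C: interval 17, next fire after T=281 is 289
  job_D: interval 8, next fire after T=281 is 288
Earliest fire time = 288 (job job_A)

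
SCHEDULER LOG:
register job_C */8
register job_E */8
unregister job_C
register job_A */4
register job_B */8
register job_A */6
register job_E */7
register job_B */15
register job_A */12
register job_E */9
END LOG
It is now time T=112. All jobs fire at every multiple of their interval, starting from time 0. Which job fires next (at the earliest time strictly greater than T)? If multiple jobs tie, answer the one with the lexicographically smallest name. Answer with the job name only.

Answer: job_E

Derivation:
Op 1: register job_C */8 -> active={job_C:*/8}
Op 2: register job_E */8 -> active={job_C:*/8, job_E:*/8}
Op 3: unregister job_C -> active={job_E:*/8}
Op 4: register job_A */4 -> active={job_A:*/4, job_E:*/8}
Op 5: register job_B */8 -> active={job_A:*/4, job_B:*/8, job_E:*/8}
Op 6: register job_A */6 -> active={job_A:*/6, job_B:*/8, job_E:*/8}
Op 7: register job_E */7 -> active={job_A:*/6, job_B:*/8, job_E:*/7}
Op 8: register job_B */15 -> active={job_A:*/6, job_B:*/15, job_E:*/7}
Op 9: register job_A */12 -> active={job_A:*/12, job_B:*/15, job_E:*/7}
Op 10: register job_E */9 -> active={job_A:*/12, job_B:*/15, job_E:*/9}
  job_A: interval 12, next fire after T=112 is 120
  job_B: interval 15, next fire after T=112 is 120
  job_E: interval 9, next fire after T=112 is 117
Earliest = 117, winner (lex tiebreak) = job_E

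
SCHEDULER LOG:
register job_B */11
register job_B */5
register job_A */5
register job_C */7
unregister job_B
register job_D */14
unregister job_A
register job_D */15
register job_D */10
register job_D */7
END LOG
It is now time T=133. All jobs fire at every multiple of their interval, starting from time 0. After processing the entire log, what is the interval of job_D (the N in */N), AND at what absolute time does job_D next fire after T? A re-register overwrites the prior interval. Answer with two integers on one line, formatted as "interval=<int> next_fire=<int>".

Answer: interval=7 next_fire=140

Derivation:
Op 1: register job_B */11 -> active={job_B:*/11}
Op 2: register job_B */5 -> active={job_B:*/5}
Op 3: register job_A */5 -> active={job_A:*/5, job_B:*/5}
Op 4: register job_C */7 -> active={job_A:*/5, job_B:*/5, job_C:*/7}
Op 5: unregister job_B -> active={job_A:*/5, job_C:*/7}
Op 6: register job_D */14 -> active={job_A:*/5, job_C:*/7, job_D:*/14}
Op 7: unregister job_A -> active={job_C:*/7, job_D:*/14}
Op 8: register job_D */15 -> active={job_C:*/7, job_D:*/15}
Op 9: register job_D */10 -> active={job_C:*/7, job_D:*/10}
Op 10: register job_D */7 -> active={job_C:*/7, job_D:*/7}
Final interval of job_D = 7
Next fire of job_D after T=133: (133//7+1)*7 = 140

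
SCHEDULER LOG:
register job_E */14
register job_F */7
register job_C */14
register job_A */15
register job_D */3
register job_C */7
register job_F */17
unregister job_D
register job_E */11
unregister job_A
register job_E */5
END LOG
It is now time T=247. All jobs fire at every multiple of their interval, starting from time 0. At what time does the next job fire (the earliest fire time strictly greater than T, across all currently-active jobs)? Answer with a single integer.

Answer: 250

Derivation:
Op 1: register job_E */14 -> active={job_E:*/14}
Op 2: register job_F */7 -> active={job_E:*/14, job_F:*/7}
Op 3: register job_C */14 -> active={job_C:*/14, job_E:*/14, job_F:*/7}
Op 4: register job_A */15 -> active={job_A:*/15, job_C:*/14, job_E:*/14, job_F:*/7}
Op 5: register job_D */3 -> active={job_A:*/15, job_C:*/14, job_D:*/3, job_E:*/14, job_F:*/7}
Op 6: register job_C */7 -> active={job_A:*/15, job_C:*/7, job_D:*/3, job_E:*/14, job_F:*/7}
Op 7: register job_F */17 -> active={job_A:*/15, job_C:*/7, job_D:*/3, job_E:*/14, job_F:*/17}
Op 8: unregister job_D -> active={job_A:*/15, job_C:*/7, job_E:*/14, job_F:*/17}
Op 9: register job_E */11 -> active={job_A:*/15, job_C:*/7, job_E:*/11, job_F:*/17}
Op 10: unregister job_A -> active={job_C:*/7, job_E:*/11, job_F:*/17}
Op 11: register job_E */5 -> active={job_C:*/7, job_E:*/5, job_F:*/17}
  job_C: interval 7, next fire after T=247 is 252
  job_E: interval 5, next fire after T=247 is 250
  job_F: interval 17, next fire after T=247 is 255
Earliest fire time = 250 (job job_E)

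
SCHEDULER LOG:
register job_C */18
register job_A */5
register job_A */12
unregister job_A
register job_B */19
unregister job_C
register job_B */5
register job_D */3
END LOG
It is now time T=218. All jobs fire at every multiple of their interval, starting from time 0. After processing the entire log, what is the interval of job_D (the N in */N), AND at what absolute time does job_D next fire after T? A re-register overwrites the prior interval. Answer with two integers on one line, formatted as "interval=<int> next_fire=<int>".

Answer: interval=3 next_fire=219

Derivation:
Op 1: register job_C */18 -> active={job_C:*/18}
Op 2: register job_A */5 -> active={job_A:*/5, job_C:*/18}
Op 3: register job_A */12 -> active={job_A:*/12, job_C:*/18}
Op 4: unregister job_A -> active={job_C:*/18}
Op 5: register job_B */19 -> active={job_B:*/19, job_C:*/18}
Op 6: unregister job_C -> active={job_B:*/19}
Op 7: register job_B */5 -> active={job_B:*/5}
Op 8: register job_D */3 -> active={job_B:*/5, job_D:*/3}
Final interval of job_D = 3
Next fire of job_D after T=218: (218//3+1)*3 = 219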